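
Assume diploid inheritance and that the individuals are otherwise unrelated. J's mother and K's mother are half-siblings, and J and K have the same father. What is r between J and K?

With two independent routes of shared ancestry, r is the sum of the two contributions.
J and K are related in two ways: half first cousins through their mothers (r = 1/16) and half-sibs through their shared father (r = 1/4).
r = 1/16 + 1/4 = 0.3125.

0.3125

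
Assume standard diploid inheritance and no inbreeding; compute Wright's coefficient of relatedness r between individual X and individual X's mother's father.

Each parent–offspring link contributes a factor of 1/2, and independent paths through distinct common ancestors add.
Two parent–offspring links: r = (1/2)^2 = 1/4.

0.25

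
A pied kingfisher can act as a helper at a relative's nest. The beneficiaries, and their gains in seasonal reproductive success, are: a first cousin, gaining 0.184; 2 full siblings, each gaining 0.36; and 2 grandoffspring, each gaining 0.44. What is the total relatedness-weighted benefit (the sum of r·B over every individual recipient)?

r to a first cousin = 0.125 (first cousins share one grandparent pair — two paths of length 4: r = 2·(1/2)^4 = 1/8).
r to a full sibling = 1/2 (full sibs share both parents — two paths of length 2: r = 2·(1/2)^2 = 1/2).
r to a grandoffspring = 0.25 (two parent–offspring links: r = (1/2)^2 = 1/4).
Summing one r·B term per recipient: 1·0.125·0.184 + 2·0.5·0.36 + 2·0.25·0.44 = 0.603.

0.603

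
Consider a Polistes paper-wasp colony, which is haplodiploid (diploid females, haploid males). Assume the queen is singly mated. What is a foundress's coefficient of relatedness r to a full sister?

Haplodiploid full sisters inherit their father's entire haploid genome identically (contributing 1/2) and on average half of their mother's contribution (1/2 · 1/2 = 1/4); r = 1/2 + 1/4 = 3/4.

0.75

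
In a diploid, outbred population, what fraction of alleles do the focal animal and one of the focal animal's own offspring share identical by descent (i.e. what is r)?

Each parent–offspring link contributes a factor of 1/2, and independent paths through distinct common ancestors add.
One parent–offspring link: r = (1/2)^1 = 1/2.

0.5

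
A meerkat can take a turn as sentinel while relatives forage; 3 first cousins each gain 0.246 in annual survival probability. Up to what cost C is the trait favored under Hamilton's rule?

0.09225

r to a first cousin = 0.125 (first cousins share one grandparent pair — two paths of length 4: r = 2·(1/2)^4 = 1/8).
Hamilton's rule: n·r·B > C, so the trait is favored while C < n·r·B = 3·0.125·0.246 = 0.09225.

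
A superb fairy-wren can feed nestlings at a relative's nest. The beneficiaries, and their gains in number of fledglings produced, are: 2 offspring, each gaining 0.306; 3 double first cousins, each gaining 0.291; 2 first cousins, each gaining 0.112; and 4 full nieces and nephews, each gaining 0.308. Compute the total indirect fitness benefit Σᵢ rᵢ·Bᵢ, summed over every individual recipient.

0.86025

r to an offspring = 0.5 (one parent–offspring link: r = (1/2)^1 = 1/2).
r to a double first cousin = 1/4 (double first cousins share both grandparent pairs — four paths of length 4: r = 4·(1/2)^4 = 1/4).
r to a first cousin = 0.125 (first cousins share one grandparent pair — two paths of length 4: r = 2·(1/2)^4 = 1/8).
r to a full niece or nephew = 0.25 (full aunt/uncle↔niece/nephew: two paths of length 3 through the shared grandparent pair: r = 2·(1/2)^3 = 1/4).
Summing one r·B term per recipient: 2·0.5·0.306 + 3·0.25·0.291 + 2·0.125·0.112 + 4·0.25·0.308 = 0.86025.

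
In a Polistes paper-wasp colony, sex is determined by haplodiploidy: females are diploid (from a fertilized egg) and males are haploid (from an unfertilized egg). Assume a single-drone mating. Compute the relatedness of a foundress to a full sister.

Haplodiploid full sisters inherit their father's entire haploid genome identically (contributing 1/2) and on average half of their mother's contribution (1/2 · 1/2 = 1/4); r = 1/2 + 1/4 = 3/4.

0.75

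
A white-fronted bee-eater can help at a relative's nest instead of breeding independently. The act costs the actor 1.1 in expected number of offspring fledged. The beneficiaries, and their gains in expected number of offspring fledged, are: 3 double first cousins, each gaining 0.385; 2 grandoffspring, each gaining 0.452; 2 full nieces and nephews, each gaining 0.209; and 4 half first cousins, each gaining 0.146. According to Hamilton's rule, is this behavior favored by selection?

No

Hamilton's rule: the trait is favored when the sum of r·B over every recipient exceeds the actor's cost C.
r to a double first cousin = 0.25 (double first cousins share both grandparent pairs — four paths of length 4: r = 4·(1/2)^4 = 1/4).
r to a grandoffspring = 0.25 (two parent–offspring links: r = (1/2)^2 = 1/4).
r to a full niece or nephew = 0.25 (full aunt/uncle↔niece/nephew: two paths of length 3 through the shared grandparent pair: r = 2·(1/2)^3 = 1/4).
r to a half first cousin = 0.0625 (half first cousins share one grandparent — one path of length 4: r = (1/2)^4 = 1/16).
Summing one r·B term per recipient: 3·0.25·0.385 + 2·0.25·0.452 + 2·0.25·0.209 + 4·0.0625·0.146 = 0.65575.
0.65575 < 1.1: the indirect benefit is less than the cost.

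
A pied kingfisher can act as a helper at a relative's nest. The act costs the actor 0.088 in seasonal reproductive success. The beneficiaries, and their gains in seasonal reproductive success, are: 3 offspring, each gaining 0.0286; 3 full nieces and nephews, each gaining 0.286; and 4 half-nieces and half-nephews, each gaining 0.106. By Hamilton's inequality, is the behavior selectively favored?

Yes

Hamilton's rule: the trait is favored when the sum of r·B over every recipient exceeds the actor's cost C.
r to an offspring = 1/2 (one parent–offspring link: r = (1/2)^1 = 1/2).
r to a full niece or nephew = 0.25 (full aunt/uncle↔niece/nephew: two paths of length 3 through the shared grandparent pair: r = 2·(1/2)^3 = 1/4).
r to a half-niece or half-nephew = 1/8 (half-aunt/uncle↔niece/nephew: one path of length 3: r = (1/2)^3 = 1/8).
Summing one r·B term per recipient: 3·0.5·0.0286 + 3·0.25·0.286 + 4·0.125·0.106 = 0.3104.
0.3104 > 0.088: the indirect benefit exceeds the cost.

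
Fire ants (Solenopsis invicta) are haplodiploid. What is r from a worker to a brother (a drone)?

0.25

Her haploid brother carries none of their father's genes and a random half of their mother's genome; that half matches the maternal half of her own genome with probability 1/2: r = 1/2 · 1/2 = 1/4.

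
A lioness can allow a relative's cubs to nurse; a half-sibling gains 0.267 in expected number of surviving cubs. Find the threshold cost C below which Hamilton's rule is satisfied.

r to a half-sibling = 0.25 (half-sibs share one parent — one path of length 2: r = (1/2)^2 = 1/4).
Hamilton's rule: n·r·B > C, so the trait is favored while C < n·r·B = 1·0.25·0.267 = 0.06675.

0.06675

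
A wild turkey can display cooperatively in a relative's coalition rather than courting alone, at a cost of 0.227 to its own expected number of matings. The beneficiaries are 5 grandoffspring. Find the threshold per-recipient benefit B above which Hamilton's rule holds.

r to a grandoffspring = 1/4 (two parent–offspring links: r = (1/2)^2 = 1/4).
Hamilton's rule with n recipients of equal r: n·r·B > C, so B > C/(n·r) = 0.227/(5·0.25) = 0.1816.

0.1816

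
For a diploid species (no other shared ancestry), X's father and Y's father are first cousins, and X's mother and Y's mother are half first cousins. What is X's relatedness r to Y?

0.046875

Wright's path rule: contributions from independent ancestry routes add.
X and Y are related in two ways: second cousins through their fathers (r = 1/32) and half second cousins through their mothers (r = 1/64).
r = 1/32 + 1/64 = 3/64 = 0.046875.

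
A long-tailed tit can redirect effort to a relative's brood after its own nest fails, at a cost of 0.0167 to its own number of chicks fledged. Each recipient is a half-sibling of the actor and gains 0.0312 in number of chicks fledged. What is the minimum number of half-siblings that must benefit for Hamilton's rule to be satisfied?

3

r to a half-sibling = 1/4 (half-sibs share one parent — one path of length 2: r = (1/2)^2 = 1/4).
Hamilton's rule: n·r·B > C  ⇒  n > C/(r·B) = 0.0167/(0.25·0.0312) = 2.141.
The smallest integer exceeding 2.141 is 3.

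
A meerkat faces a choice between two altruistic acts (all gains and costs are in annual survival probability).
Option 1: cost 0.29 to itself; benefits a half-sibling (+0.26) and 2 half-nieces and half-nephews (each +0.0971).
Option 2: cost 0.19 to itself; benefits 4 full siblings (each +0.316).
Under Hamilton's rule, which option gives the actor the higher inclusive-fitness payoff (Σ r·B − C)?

Option 1: r to a half-sibling = 0.25.
Option 1: r to a half-niece or half-nephew = 0.125.
Option 1: Σ r·B − C = (1·0.25·0.26 + 2·0.125·0.0971) − 0.29 = -0.200725.
Option 2: r to a full sibling = 0.5.
Option 2: Σ r·B − C = (4·0.5·0.316) − 0.19 = 0.442.
Option 2 has the higher net inclusive-fitness payoff.

Option 2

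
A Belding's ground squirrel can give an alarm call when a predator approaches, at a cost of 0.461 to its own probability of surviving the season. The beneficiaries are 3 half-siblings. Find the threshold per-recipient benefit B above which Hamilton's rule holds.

0.6147

r to a half-sibling = 1/4 (half-sibs share one parent — one path of length 2: r = (1/2)^2 = 1/4).
Hamilton's rule with n recipients of equal r: n·r·B > C, so B > C/(n·r) = 0.461/(3·0.25) = 0.6147.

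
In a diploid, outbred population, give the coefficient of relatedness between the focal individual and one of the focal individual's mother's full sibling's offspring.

Each parent–offspring link contributes a factor of 1/2, and independent paths through distinct common ancestors add.
First cousins share one grandparent pair — two paths of length 4: r = 2·(1/2)^4 = 1/8.

0.125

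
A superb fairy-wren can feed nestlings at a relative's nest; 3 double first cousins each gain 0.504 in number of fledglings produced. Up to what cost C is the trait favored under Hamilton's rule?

0.378

r to a double first cousin = 1/4 (double first cousins share both grandparent pairs — four paths of length 4: r = 4·(1/2)^4 = 1/4).
Hamilton's rule: n·r·B > C, so the trait is favored while C < n·r·B = 3·0.25·0.504 = 0.378.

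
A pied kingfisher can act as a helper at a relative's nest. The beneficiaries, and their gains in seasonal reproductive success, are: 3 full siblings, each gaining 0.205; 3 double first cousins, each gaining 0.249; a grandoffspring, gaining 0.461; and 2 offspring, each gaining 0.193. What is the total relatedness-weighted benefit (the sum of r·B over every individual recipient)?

r to a full sibling = 0.5 (full sibs share both parents — two paths of length 2: r = 2·(1/2)^2 = 1/2).
r to a double first cousin = 0.25 (double first cousins share both grandparent pairs — four paths of length 4: r = 4·(1/2)^4 = 1/4).
r to a grandoffspring = 0.25 (two parent–offspring links: r = (1/2)^2 = 1/4).
r to an offspring = 1/2 (one parent–offspring link: r = (1/2)^1 = 1/2).
Summing one r·B term per recipient: 3·0.5·0.205 + 3·0.25·0.249 + 1·0.25·0.461 + 2·0.5·0.193 = 0.8025.

0.8025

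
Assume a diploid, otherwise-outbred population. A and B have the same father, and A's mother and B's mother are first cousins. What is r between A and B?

0.28125

Relatedness sums over independent paths through distinct common ancestors.
A and B are related in two ways: half-sibs through their shared father (r = 1/4) and second cousins through their mothers (r = 1/32).
r = 1/4 + 1/32 = 0.28125.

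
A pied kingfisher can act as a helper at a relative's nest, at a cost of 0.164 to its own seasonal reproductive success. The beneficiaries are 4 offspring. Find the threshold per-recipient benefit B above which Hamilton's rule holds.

r to an offspring = 0.5 (one parent–offspring link: r = (1/2)^1 = 1/2).
Hamilton's rule with n recipients of equal r: n·r·B > C, so B > C/(n·r) = 0.164/(4·0.5) = 0.082.

0.082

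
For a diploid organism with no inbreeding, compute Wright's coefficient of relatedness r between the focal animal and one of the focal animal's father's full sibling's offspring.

Each parent–offspring link contributes a factor of 1/2, and independent paths through distinct common ancestors add.
First cousins share one grandparent pair — two paths of length 4: r = 2·(1/2)^4 = 1/8.

0.125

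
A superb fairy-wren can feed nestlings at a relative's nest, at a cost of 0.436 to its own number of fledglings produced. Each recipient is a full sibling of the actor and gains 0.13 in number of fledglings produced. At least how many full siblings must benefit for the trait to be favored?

7

r to a full sibling = 1/2 (full sibs share both parents — two paths of length 2: r = 2·(1/2)^2 = 1/2).
Hamilton's rule: n·r·B > C  ⇒  n > C/(r·B) = 0.436/(0.5·0.13) = 6.708.
The smallest integer exceeding 6.708 is 7.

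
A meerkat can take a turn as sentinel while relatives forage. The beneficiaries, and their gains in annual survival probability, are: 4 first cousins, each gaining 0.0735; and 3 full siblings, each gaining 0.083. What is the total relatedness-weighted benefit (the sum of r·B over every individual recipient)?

r to a first cousin = 1/8 (first cousins share one grandparent pair — two paths of length 4: r = 2·(1/2)^4 = 1/8).
r to a full sibling = 0.5 (full sibs share both parents — two paths of length 2: r = 2·(1/2)^2 = 1/2).
Summing one r·B term per recipient: 4·0.125·0.0735 + 3·0.5·0.083 = 0.16125.

0.16125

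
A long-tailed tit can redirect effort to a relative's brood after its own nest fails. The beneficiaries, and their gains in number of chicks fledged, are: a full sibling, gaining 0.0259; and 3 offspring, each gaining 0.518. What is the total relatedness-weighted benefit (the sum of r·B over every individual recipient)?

r to a full sibling = 1/2 (full sibs share both parents — two paths of length 2: r = 2·(1/2)^2 = 1/2).
r to an offspring = 0.5 (one parent–offspring link: r = (1/2)^1 = 1/2).
Summing one r·B term per recipient: 1·0.5·0.0259 + 3·0.5·0.518 = 0.78995.

0.78995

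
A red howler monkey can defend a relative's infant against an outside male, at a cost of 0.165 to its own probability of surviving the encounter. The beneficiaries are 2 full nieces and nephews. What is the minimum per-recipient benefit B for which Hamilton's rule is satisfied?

r to a full niece or nephew = 0.25 (full aunt/uncle↔niece/nephew: two paths of length 3 through the shared grandparent pair: r = 2·(1/2)^3 = 1/4).
Hamilton's rule with n recipients of equal r: n·r·B > C, so B > C/(n·r) = 0.165/(2·0.25) = 0.33.

0.33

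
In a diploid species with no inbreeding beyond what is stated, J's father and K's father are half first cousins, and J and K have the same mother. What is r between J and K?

0.265625

Independent pedigree routes through distinct common ancestors add.
J and K are related in two ways: half second cousins through their fathers (r = 1/64) and half-sibs through their shared mother (r = 1/4).
r = 1/64 + 1/4 = 0.265625.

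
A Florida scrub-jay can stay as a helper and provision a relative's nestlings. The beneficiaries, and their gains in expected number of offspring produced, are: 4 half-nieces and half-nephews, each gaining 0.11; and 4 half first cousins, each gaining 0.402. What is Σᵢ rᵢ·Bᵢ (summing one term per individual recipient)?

0.1555

r to a half-niece or half-nephew = 0.125 (half-aunt/uncle↔niece/nephew: one path of length 3: r = (1/2)^3 = 1/8).
r to a half first cousin = 0.0625 (half first cousins share one grandparent — one path of length 4: r = (1/2)^4 = 1/16).
Summing one r·B term per recipient: 4·0.125·0.11 + 4·0.0625·0.402 = 0.1555.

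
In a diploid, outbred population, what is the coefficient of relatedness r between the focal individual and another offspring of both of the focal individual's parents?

0.5

Each parent–offspring link contributes a factor of 1/2, and independent paths through distinct common ancestors add.
Full sibs share both parents — two paths of length 2: r = 2·(1/2)^2 = 1/2.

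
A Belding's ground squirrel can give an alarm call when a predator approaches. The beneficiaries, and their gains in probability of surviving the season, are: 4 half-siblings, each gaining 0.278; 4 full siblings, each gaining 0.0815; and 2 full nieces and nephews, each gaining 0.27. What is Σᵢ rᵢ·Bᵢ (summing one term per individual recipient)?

r to a half-sibling = 1/4 (half-sibs share one parent — one path of length 2: r = (1/2)^2 = 1/4).
r to a full sibling = 1/2 (full sibs share both parents — two paths of length 2: r = 2·(1/2)^2 = 1/2).
r to a full niece or nephew = 0.25 (full aunt/uncle↔niece/nephew: two paths of length 3 through the shared grandparent pair: r = 2·(1/2)^3 = 1/4).
Summing one r·B term per recipient: 4·0.25·0.278 + 4·0.5·0.0815 + 2·0.25·0.27 = 0.576.

0.576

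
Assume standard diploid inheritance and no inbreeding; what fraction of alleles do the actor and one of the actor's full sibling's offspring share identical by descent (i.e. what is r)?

0.25

Each parent–offspring link contributes a factor of 1/2, and independent paths through distinct common ancestors add.
Full aunt/uncle↔niece/nephew: two paths of length 3 through the shared grandparent pair: r = 2·(1/2)^3 = 1/4.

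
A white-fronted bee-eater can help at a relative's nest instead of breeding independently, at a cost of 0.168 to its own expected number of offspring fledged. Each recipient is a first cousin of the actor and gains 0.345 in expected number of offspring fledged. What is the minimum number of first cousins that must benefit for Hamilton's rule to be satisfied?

4

r to a first cousin = 1/8 (first cousins share one grandparent pair — two paths of length 4: r = 2·(1/2)^4 = 1/8).
Hamilton's rule: n·r·B > C  ⇒  n > C/(r·B) = 0.168/(0.125·0.345) = 3.896.
The smallest integer exceeding 3.896 is 4.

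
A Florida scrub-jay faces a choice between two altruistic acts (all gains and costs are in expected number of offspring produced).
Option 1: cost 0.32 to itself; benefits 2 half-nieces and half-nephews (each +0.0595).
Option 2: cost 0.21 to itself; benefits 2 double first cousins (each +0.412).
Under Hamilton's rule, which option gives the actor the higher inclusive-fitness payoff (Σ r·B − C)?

Option 2

Option 1: r to a half-niece or half-nephew = 0.125.
Option 1: Σ r·B − C = (2·0.125·0.0595) − 0.32 = -0.305125.
Option 2: r to a double first cousin = 0.25.
Option 2: Σ r·B − C = (2·0.25·0.412) − 0.21 = -0.004.
Option 2 has the higher net inclusive-fitness payoff.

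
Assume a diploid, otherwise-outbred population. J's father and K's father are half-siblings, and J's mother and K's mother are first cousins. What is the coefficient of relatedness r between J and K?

Relatedness sums over independent paths through distinct common ancestors.
J and K are related in two ways: half first cousins through their fathers (r = 1/16) and second cousins through their mothers (r = 1/32).
r = 1/16 + 1/32 = 3/32 = 0.09375.

0.09375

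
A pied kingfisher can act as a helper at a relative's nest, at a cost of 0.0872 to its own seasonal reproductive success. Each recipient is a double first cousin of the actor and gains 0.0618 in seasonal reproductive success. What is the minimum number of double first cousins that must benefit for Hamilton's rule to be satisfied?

6

r to a double first cousin = 0.25 (double first cousins share both grandparent pairs — four paths of length 4: r = 4·(1/2)^4 = 1/4).
Hamilton's rule: n·r·B > C  ⇒  n > C/(r·B) = 0.0872/(0.25·0.0618) = 5.644.
The smallest integer exceeding 5.644 is 6.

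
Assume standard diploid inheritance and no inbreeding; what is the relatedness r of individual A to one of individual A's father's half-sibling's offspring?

Each parent–offspring link contributes a factor of 1/2, and independent paths through distinct common ancestors add.
Half first cousins share one grandparent — one path of length 4: r = (1/2)^4 = 1/16.

0.0625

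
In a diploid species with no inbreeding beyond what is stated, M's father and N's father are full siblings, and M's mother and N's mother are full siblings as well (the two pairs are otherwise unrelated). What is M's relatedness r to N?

With two independent routes of shared ancestry, r is the sum of the two contributions.
M and N are related in two ways: first cousins through their fathers (r = 1/8) and first cousins through their mothers (r = 1/8) — i.e. double first cousins.
r = 1/8 + 1/8 = 1/4 = 0.25.

0.25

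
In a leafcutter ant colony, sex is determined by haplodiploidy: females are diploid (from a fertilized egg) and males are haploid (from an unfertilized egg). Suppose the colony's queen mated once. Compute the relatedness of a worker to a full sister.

Haplodiploid full sisters inherit their father's entire haploid genome identically (contributing 1/2) and on average half of their mother's contribution (1/2 · 1/2 = 1/4); r = 1/2 + 1/4 = 3/4.

0.75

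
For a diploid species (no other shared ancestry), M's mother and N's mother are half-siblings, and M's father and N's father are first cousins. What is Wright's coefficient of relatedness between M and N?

Relatedness sums over independent paths through distinct common ancestors.
M and N are related in two ways: half first cousins through their mothers (r = 1/16) and second cousins through their fathers (r = 1/32).
r = 1/16 + 1/32 = 0.09375.

0.09375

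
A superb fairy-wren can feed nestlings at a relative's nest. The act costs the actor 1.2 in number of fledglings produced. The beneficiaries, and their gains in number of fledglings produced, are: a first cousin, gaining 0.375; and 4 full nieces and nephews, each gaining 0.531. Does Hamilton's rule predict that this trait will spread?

No

Hamilton's rule: the trait is favored when the sum of r·B over every recipient exceeds the actor's cost C.
r to a first cousin = 0.125 (first cousins share one grandparent pair — two paths of length 4: r = 2·(1/2)^4 = 1/8).
r to a full niece or nephew = 0.25 (full aunt/uncle↔niece/nephew: two paths of length 3 through the shared grandparent pair: r = 2·(1/2)^3 = 1/4).
Summing one r·B term per recipient: 1·0.125·0.375 + 4·0.25·0.531 = 0.577875.
0.577875 < 1.2: the indirect benefit is less than the cost.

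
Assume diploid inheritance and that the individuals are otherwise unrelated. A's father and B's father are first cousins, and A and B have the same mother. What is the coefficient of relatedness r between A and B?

Relatedness sums over independent paths through distinct common ancestors.
A and B are related in two ways: second cousins through their fathers (r = 1/32) and half-sibs through their shared mother (r = 1/4).
r = 1/32 + 1/4 = 9/32 = 0.28125.

0.28125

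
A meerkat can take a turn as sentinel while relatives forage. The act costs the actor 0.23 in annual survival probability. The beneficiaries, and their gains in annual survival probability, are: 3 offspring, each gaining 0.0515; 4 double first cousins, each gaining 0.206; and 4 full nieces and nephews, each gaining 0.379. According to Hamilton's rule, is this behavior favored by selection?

Hamilton's rule: the trait is favored when the sum of r·B over every recipient exceeds the actor's cost C.
r to an offspring = 0.5 (one parent–offspring link: r = (1/2)^1 = 1/2).
r to a double first cousin = 0.25 (double first cousins share both grandparent pairs — four paths of length 4: r = 4·(1/2)^4 = 1/4).
r to a full niece or nephew = 1/4 (full aunt/uncle↔niece/nephew: two paths of length 3 through the shared grandparent pair: r = 2·(1/2)^3 = 1/4).
Summing one r·B term per recipient: 3·0.5·0.0515 + 4·0.25·0.206 + 4·0.25·0.379 = 0.66225.
0.66225 > 0.23: the indirect benefit exceeds the cost.

Yes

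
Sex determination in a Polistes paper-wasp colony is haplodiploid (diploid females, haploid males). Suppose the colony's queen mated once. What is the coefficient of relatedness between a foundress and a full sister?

0.75

Haplodiploid full sisters inherit their father's entire haploid genome identically (contributing 1/2) and on average half of their mother's contribution (1/2 · 1/2 = 1/4); r = 1/2 + 1/4 = 3/4.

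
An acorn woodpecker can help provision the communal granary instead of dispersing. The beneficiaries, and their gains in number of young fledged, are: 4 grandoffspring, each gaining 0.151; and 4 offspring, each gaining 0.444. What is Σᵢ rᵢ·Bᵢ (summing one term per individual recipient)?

r to a grandoffspring = 0.25 (two parent–offspring links: r = (1/2)^2 = 1/4).
r to an offspring = 0.5 (one parent–offspring link: r = (1/2)^1 = 1/2).
Summing one r·B term per recipient: 4·0.25·0.151 + 4·0.5·0.444 = 1.039.

1.039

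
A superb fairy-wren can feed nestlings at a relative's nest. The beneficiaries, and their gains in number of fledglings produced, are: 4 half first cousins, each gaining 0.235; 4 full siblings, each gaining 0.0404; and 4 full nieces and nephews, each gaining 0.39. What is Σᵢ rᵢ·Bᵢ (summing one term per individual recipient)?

r to a half first cousin = 0.0625 (half first cousins share one grandparent — one path of length 4: r = (1/2)^4 = 1/16).
r to a full sibling = 0.5 (full sibs share both parents — two paths of length 2: r = 2·(1/2)^2 = 1/2).
r to a full niece or nephew = 1/4 (full aunt/uncle↔niece/nephew: two paths of length 3 through the shared grandparent pair: r = 2·(1/2)^3 = 1/4).
Summing one r·B term per recipient: 4·0.0625·0.235 + 4·0.5·0.0404 + 4·0.25·0.39 = 0.52955.

0.52955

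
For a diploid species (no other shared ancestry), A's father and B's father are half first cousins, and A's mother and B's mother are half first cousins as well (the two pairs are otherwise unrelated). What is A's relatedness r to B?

0.03125

Wright's path rule: contributions from independent ancestry routes add.
A and B are related in two ways: half second cousins through their fathers (r = 1/64) and half second cousins through their mothers (r = 1/64).
r = 1/64 + 1/64 = 0.03125.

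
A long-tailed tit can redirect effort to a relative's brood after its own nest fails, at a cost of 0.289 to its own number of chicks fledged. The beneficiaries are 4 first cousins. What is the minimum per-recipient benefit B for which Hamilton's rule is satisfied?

r to a first cousin = 1/8 (first cousins share one grandparent pair — two paths of length 4: r = 2·(1/2)^4 = 1/8).
Hamilton's rule with n recipients of equal r: n·r·B > C, so B > C/(n·r) = 0.289/(4·0.125) = 0.578.

0.578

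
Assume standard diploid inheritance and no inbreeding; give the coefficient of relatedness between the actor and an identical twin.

Each parent–offspring link contributes a factor of 1/2, and independent paths through distinct common ancestors add.
Monozygotic twins share every allele identical by descent: r = 1.

1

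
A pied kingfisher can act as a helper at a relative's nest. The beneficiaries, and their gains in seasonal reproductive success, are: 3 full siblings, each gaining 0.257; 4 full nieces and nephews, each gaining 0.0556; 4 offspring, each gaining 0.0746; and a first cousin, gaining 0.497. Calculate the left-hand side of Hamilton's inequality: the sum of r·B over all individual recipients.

0.652425

r to a full sibling = 1/2 (full sibs share both parents — two paths of length 2: r = 2·(1/2)^2 = 1/2).
r to a full niece or nephew = 0.25 (full aunt/uncle↔niece/nephew: two paths of length 3 through the shared grandparent pair: r = 2·(1/2)^3 = 1/4).
r to an offspring = 0.5 (one parent–offspring link: r = (1/2)^1 = 1/2).
r to a first cousin = 0.125 (first cousins share one grandparent pair — two paths of length 4: r = 2·(1/2)^4 = 1/8).
Summing one r·B term per recipient: 3·0.5·0.257 + 4·0.25·0.0556 + 4·0.5·0.0746 + 1·0.125·0.497 = 0.652425.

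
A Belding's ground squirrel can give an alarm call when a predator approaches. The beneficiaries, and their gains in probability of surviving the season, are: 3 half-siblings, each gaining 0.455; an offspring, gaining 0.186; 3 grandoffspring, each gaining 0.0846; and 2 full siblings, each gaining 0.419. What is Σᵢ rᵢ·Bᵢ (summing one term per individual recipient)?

r to a half-sibling = 0.25 (half-sibs share one parent — one path of length 2: r = (1/2)^2 = 1/4).
r to an offspring = 1/2 (one parent–offspring link: r = (1/2)^1 = 1/2).
r to a grandoffspring = 0.25 (two parent–offspring links: r = (1/2)^2 = 1/4).
r to a full sibling = 1/2 (full sibs share both parents — two paths of length 2: r = 2·(1/2)^2 = 1/2).
Summing one r·B term per recipient: 3·0.25·0.455 + 1·0.5·0.186 + 3·0.25·0.0846 + 2·0.5·0.419 = 0.9167.

0.9167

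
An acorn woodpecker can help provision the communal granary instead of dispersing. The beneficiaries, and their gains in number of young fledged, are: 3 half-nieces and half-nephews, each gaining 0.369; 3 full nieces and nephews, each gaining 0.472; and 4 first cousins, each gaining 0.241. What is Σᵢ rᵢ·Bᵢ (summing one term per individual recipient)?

r to a half-niece or half-nephew = 1/8 (half-aunt/uncle↔niece/nephew: one path of length 3: r = (1/2)^3 = 1/8).
r to a full niece or nephew = 1/4 (full aunt/uncle↔niece/nephew: two paths of length 3 through the shared grandparent pair: r = 2·(1/2)^3 = 1/4).
r to a first cousin = 1/8 (first cousins share one grandparent pair — two paths of length 4: r = 2·(1/2)^4 = 1/8).
Summing one r·B term per recipient: 3·0.125·0.369 + 3·0.25·0.472 + 4·0.125·0.241 = 0.612875.

0.612875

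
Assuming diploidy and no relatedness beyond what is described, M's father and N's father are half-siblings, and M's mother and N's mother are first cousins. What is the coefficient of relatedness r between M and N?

0.09375

With two independent routes of shared ancestry, r is the sum of the two contributions.
M and N are related in two ways: half first cousins through their fathers (r = 1/16) and second cousins through their mothers (r = 1/32).
r = 1/16 + 1/32 = 3/32 = 0.09375.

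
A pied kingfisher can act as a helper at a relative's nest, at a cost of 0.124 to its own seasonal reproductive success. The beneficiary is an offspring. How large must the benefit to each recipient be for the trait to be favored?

0.248

r to an offspring = 1/2 (one parent–offspring link: r = (1/2)^1 = 1/2).
Hamilton's rule with n recipients of equal r: n·r·B > C, so B > C/(n·r) = 0.124/(1·0.5) = 0.248.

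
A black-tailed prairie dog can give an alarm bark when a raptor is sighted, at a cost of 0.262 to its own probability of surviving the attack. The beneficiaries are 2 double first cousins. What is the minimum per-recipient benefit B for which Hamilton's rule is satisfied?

0.524

r to a double first cousin = 1/4 (double first cousins share both grandparent pairs — four paths of length 4: r = 4·(1/2)^4 = 1/4).
Hamilton's rule with n recipients of equal r: n·r·B > C, so B > C/(n·r) = 0.262/(2·0.25) = 0.524.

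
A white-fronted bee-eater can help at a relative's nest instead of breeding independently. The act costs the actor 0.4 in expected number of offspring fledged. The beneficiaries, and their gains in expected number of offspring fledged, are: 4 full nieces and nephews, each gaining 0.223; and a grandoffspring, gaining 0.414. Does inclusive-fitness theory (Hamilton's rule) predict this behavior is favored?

No

Hamilton's rule: the trait is favored when the sum of r·B over every recipient exceeds the actor's cost C.
r to a full niece or nephew = 1/4 (full aunt/uncle↔niece/nephew: two paths of length 3 through the shared grandparent pair: r = 2·(1/2)^3 = 1/4).
r to a grandoffspring = 1/4 (two parent–offspring links: r = (1/2)^2 = 1/4).
Summing one r·B term per recipient: 4·0.25·0.223 + 1·0.25·0.414 = 0.3265.
0.3265 < 0.4: the indirect benefit is less than the cost.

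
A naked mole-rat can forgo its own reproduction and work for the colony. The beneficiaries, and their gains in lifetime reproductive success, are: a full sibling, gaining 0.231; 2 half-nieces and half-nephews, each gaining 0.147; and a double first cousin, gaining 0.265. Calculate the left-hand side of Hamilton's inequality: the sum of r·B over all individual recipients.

r to a full sibling = 0.5 (full sibs share both parents — two paths of length 2: r = 2·(1/2)^2 = 1/2).
r to a half-niece or half-nephew = 0.125 (half-aunt/uncle↔niece/nephew: one path of length 3: r = (1/2)^3 = 1/8).
r to a double first cousin = 1/4 (double first cousins share both grandparent pairs — four paths of length 4: r = 4·(1/2)^4 = 1/4).
Summing one r·B term per recipient: 1·0.5·0.231 + 2·0.125·0.147 + 1·0.25·0.265 = 0.2185.

0.2185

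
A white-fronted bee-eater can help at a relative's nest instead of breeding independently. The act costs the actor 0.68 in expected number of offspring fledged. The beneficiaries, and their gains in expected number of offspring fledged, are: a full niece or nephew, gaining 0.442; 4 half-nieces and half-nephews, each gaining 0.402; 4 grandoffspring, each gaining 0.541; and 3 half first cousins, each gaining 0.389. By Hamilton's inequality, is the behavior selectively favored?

Yes

Hamilton's rule: the trait is favored when the sum of r·B over every recipient exceeds the actor's cost C.
r to a full niece or nephew = 0.25 (full aunt/uncle↔niece/nephew: two paths of length 3 through the shared grandparent pair: r = 2·(1/2)^3 = 1/4).
r to a half-niece or half-nephew = 1/8 (half-aunt/uncle↔niece/nephew: one path of length 3: r = (1/2)^3 = 1/8).
r to a grandoffspring = 1/4 (two parent–offspring links: r = (1/2)^2 = 1/4).
r to a half first cousin = 1/16 (half first cousins share one grandparent — one path of length 4: r = (1/2)^4 = 1/16).
Summing one r·B term per recipient: 1·0.25·0.442 + 4·0.125·0.402 + 4·0.25·0.541 + 3·0.0625·0.389 = 0.9254375.
0.9254375 > 0.68: the indirect benefit exceeds the cost.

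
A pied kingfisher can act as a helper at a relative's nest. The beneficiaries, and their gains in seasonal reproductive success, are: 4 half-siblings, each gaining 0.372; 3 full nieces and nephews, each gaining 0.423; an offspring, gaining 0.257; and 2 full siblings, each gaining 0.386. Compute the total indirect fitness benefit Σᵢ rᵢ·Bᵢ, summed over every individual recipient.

1.20375

r to a half-sibling = 1/4 (half-sibs share one parent — one path of length 2: r = (1/2)^2 = 1/4).
r to a full niece or nephew = 0.25 (full aunt/uncle↔niece/nephew: two paths of length 3 through the shared grandparent pair: r = 2·(1/2)^3 = 1/4).
r to an offspring = 1/2 (one parent–offspring link: r = (1/2)^1 = 1/2).
r to a full sibling = 1/2 (full sibs share both parents — two paths of length 2: r = 2·(1/2)^2 = 1/2).
Summing one r·B term per recipient: 4·0.25·0.372 + 3·0.25·0.423 + 1·0.5·0.257 + 2·0.5·0.386 = 1.20375.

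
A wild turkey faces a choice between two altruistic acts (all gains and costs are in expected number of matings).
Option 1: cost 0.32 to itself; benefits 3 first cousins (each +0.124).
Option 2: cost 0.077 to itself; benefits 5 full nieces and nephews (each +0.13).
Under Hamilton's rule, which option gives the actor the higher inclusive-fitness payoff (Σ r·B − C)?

Option 1: r to a first cousin = 0.125.
Option 1: Σ r·B − C = (3·0.125·0.124) − 0.32 = -0.2735.
Option 2: r to a full niece or nephew = 0.25.
Option 2: Σ r·B − C = (5·0.25·0.13) − 0.077 = 0.0855.
Option 2 has the higher net inclusive-fitness payoff.

Option 2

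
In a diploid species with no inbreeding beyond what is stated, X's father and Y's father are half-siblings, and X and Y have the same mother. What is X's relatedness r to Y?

With two independent routes of shared ancestry, r is the sum of the two contributions.
X and Y are related in two ways: half first cousins through their fathers (r = 1/16) and half-sibs through their shared mother (r = 1/4).
r = 1/16 + 1/4 = 0.3125.

0.3125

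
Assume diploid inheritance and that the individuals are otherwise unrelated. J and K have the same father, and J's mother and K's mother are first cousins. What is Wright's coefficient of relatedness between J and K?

0.28125

Independent pedigree routes through distinct common ancestors add.
J and K are related in two ways: half-sibs through their shared father (r = 1/4) and second cousins through their mothers (r = 1/32).
r = 1/4 + 1/32 = 9/32 = 0.28125.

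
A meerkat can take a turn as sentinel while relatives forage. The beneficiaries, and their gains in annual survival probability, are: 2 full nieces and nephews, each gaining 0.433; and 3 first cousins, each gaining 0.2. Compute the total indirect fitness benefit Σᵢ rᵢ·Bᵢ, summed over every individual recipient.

0.2915

r to a full niece or nephew = 0.25 (full aunt/uncle↔niece/nephew: two paths of length 3 through the shared grandparent pair: r = 2·(1/2)^3 = 1/4).
r to a first cousin = 0.125 (first cousins share one grandparent pair — two paths of length 4: r = 2·(1/2)^4 = 1/8).
Summing one r·B term per recipient: 2·0.25·0.433 + 3·0.125·0.2 = 0.2915.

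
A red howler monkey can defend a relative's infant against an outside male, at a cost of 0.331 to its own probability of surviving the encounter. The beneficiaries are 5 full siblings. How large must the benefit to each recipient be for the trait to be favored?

r to a full sibling = 1/2 (full sibs share both parents — two paths of length 2: r = 2·(1/2)^2 = 1/2).
Hamilton's rule with n recipients of equal r: n·r·B > C, so B > C/(n·r) = 0.331/(5·0.5) = 0.1324.

0.1324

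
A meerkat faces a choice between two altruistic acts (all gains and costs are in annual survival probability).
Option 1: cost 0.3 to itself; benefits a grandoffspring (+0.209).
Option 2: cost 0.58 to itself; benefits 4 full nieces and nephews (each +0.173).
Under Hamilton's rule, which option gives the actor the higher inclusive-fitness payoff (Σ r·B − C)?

Option 1

Option 1: r to a grandoffspring = 0.25.
Option 1: Σ r·B − C = (1·0.25·0.209) − 0.3 = -0.24775.
Option 2: r to a full niece or nephew = 0.25.
Option 2: Σ r·B − C = (4·0.25·0.173) − 0.58 = -0.407.
Option 1 has the higher net inclusive-fitness payoff.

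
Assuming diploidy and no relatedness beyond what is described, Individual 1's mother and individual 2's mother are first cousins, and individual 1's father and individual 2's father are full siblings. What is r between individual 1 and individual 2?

Relatedness sums over independent paths through distinct common ancestors.
Individual 1 and individual 2 are related in two ways: second cousins through their mothers (r = 1/32) and first cousins through their fathers (r = 1/8).
r = 1/32 + 1/8 = 5/32 = 0.15625.

0.15625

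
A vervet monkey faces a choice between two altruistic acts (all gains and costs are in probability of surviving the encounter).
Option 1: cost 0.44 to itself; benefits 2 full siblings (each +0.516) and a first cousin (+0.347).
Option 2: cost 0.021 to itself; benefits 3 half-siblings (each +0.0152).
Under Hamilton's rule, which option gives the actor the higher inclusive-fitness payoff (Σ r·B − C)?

Option 1

Option 1: r to a full sibling = 0.5.
Option 1: r to a first cousin = 0.125.
Option 1: Σ r·B − C = (2·0.5·0.516 + 1·0.125·0.347) − 0.44 = 0.119375.
Option 2: r to a half-sibling = 0.25.
Option 2: Σ r·B − C = (3·0.25·0.0152) − 0.021 = -0.0096.
Option 1 has the higher net inclusive-fitness payoff.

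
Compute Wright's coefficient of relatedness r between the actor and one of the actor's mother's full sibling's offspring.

Each parent–offspring link contributes a factor of 1/2, and independent paths through distinct common ancestors add.
First cousins share one grandparent pair — two paths of length 4: r = 2·(1/2)^4 = 1/8.

0.125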